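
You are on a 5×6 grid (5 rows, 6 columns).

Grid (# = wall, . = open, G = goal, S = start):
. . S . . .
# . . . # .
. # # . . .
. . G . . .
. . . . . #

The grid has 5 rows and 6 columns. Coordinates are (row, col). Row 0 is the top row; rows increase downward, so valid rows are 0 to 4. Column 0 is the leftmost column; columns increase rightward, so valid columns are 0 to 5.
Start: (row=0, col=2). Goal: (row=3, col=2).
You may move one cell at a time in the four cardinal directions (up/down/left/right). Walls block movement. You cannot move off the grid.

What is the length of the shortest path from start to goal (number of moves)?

Answer: Shortest path length: 5

Derivation:
BFS from (row=0, col=2) until reaching (row=3, col=2):
  Distance 0: (row=0, col=2)
  Distance 1: (row=0, col=1), (row=0, col=3), (row=1, col=2)
  Distance 2: (row=0, col=0), (row=0, col=4), (row=1, col=1), (row=1, col=3)
  Distance 3: (row=0, col=5), (row=2, col=3)
  Distance 4: (row=1, col=5), (row=2, col=4), (row=3, col=3)
  Distance 5: (row=2, col=5), (row=3, col=2), (row=3, col=4), (row=4, col=3)  <- goal reached here
One shortest path (5 moves): (row=0, col=2) -> (row=0, col=3) -> (row=1, col=3) -> (row=2, col=3) -> (row=3, col=3) -> (row=3, col=2)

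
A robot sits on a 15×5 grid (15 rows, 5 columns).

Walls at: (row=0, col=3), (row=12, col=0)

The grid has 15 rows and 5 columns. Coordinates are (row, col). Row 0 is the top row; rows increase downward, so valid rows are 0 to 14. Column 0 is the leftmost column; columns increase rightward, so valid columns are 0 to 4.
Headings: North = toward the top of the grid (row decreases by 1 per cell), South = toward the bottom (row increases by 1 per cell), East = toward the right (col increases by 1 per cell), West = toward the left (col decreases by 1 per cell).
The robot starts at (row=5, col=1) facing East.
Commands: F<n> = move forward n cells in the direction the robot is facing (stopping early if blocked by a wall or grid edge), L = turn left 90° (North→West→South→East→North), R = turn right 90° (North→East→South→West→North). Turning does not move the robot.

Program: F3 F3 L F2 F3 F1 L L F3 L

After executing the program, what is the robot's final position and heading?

Start: (row=5, col=1), facing East
  F3: move forward 3, now at (row=5, col=4)
  F3: move forward 0/3 (blocked), now at (row=5, col=4)
  L: turn left, now facing North
  F2: move forward 2, now at (row=3, col=4)
  F3: move forward 3, now at (row=0, col=4)
  F1: move forward 0/1 (blocked), now at (row=0, col=4)
  L: turn left, now facing West
  L: turn left, now facing South
  F3: move forward 3, now at (row=3, col=4)
  L: turn left, now facing East
Final: (row=3, col=4), facing East

Answer: Final position: (row=3, col=4), facing East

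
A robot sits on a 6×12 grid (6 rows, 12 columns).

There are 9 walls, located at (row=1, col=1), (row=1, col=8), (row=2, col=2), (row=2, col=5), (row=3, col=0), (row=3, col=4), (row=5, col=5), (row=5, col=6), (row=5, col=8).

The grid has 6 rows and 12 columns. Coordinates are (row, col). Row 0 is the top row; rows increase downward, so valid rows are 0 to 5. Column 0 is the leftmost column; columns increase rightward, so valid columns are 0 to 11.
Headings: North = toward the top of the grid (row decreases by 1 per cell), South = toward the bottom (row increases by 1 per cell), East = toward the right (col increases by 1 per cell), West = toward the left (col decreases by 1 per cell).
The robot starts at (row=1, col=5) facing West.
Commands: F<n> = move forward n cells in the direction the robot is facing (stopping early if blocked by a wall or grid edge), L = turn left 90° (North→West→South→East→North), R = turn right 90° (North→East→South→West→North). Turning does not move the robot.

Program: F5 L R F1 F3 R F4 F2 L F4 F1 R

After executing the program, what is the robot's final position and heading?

Answer: Final position: (row=0, col=0), facing North

Derivation:
Start: (row=1, col=5), facing West
  F5: move forward 3/5 (blocked), now at (row=1, col=2)
  L: turn left, now facing South
  R: turn right, now facing West
  F1: move forward 0/1 (blocked), now at (row=1, col=2)
  F3: move forward 0/3 (blocked), now at (row=1, col=2)
  R: turn right, now facing North
  F4: move forward 1/4 (blocked), now at (row=0, col=2)
  F2: move forward 0/2 (blocked), now at (row=0, col=2)
  L: turn left, now facing West
  F4: move forward 2/4 (blocked), now at (row=0, col=0)
  F1: move forward 0/1 (blocked), now at (row=0, col=0)
  R: turn right, now facing North
Final: (row=0, col=0), facing North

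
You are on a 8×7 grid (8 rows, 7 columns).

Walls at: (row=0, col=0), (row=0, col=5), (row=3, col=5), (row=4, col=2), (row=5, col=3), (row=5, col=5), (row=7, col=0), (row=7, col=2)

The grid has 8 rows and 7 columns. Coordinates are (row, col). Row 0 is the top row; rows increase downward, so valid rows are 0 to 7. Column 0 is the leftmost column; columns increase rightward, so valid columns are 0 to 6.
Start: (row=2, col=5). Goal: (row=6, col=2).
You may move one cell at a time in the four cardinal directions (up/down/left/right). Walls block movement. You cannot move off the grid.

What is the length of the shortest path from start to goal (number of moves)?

BFS from (row=2, col=5) until reaching (row=6, col=2):
  Distance 0: (row=2, col=5)
  Distance 1: (row=1, col=5), (row=2, col=4), (row=2, col=6)
  Distance 2: (row=1, col=4), (row=1, col=6), (row=2, col=3), (row=3, col=4), (row=3, col=6)
  Distance 3: (row=0, col=4), (row=0, col=6), (row=1, col=3), (row=2, col=2), (row=3, col=3), (row=4, col=4), (row=4, col=6)
  Distance 4: (row=0, col=3), (row=1, col=2), (row=2, col=1), (row=3, col=2), (row=4, col=3), (row=4, col=5), (row=5, col=4), (row=5, col=6)
  Distance 5: (row=0, col=2), (row=1, col=1), (row=2, col=0), (row=3, col=1), (row=6, col=4), (row=6, col=6)
  Distance 6: (row=0, col=1), (row=1, col=0), (row=3, col=0), (row=4, col=1), (row=6, col=3), (row=6, col=5), (row=7, col=4), (row=7, col=6)
  Distance 7: (row=4, col=0), (row=5, col=1), (row=6, col=2), (row=7, col=3), (row=7, col=5)  <- goal reached here
One shortest path (7 moves): (row=2, col=5) -> (row=2, col=4) -> (row=3, col=4) -> (row=4, col=4) -> (row=5, col=4) -> (row=6, col=4) -> (row=6, col=3) -> (row=6, col=2)

Answer: Shortest path length: 7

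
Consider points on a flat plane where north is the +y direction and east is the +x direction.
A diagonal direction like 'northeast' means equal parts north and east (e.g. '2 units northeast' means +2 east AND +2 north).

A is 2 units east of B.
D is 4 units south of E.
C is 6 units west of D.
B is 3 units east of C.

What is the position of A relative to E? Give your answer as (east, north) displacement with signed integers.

Answer: A is at (east=-1, north=-4) relative to E.

Derivation:
Place E at the origin (east=0, north=0).
  D is 4 units south of E: delta (east=+0, north=-4); D at (east=0, north=-4).
  C is 6 units west of D: delta (east=-6, north=+0); C at (east=-6, north=-4).
  B is 3 units east of C: delta (east=+3, north=+0); B at (east=-3, north=-4).
  A is 2 units east of B: delta (east=+2, north=+0); A at (east=-1, north=-4).
Therefore A relative to E: (east=-1, north=-4).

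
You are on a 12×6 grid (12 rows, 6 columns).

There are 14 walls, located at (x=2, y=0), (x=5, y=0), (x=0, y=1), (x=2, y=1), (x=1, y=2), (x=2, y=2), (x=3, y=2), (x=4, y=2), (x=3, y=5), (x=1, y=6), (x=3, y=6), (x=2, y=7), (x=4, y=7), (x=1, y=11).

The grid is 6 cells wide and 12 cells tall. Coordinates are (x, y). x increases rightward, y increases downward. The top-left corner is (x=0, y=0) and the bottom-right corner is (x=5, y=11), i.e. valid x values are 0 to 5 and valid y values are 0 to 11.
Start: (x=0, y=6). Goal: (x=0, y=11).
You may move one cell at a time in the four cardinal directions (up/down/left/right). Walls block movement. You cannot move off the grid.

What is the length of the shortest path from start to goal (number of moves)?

BFS from (x=0, y=6) until reaching (x=0, y=11):
  Distance 0: (x=0, y=6)
  Distance 1: (x=0, y=5), (x=0, y=7)
  Distance 2: (x=0, y=4), (x=1, y=5), (x=1, y=7), (x=0, y=8)
  Distance 3: (x=0, y=3), (x=1, y=4), (x=2, y=5), (x=1, y=8), (x=0, y=9)
  Distance 4: (x=0, y=2), (x=1, y=3), (x=2, y=4), (x=2, y=6), (x=2, y=8), (x=1, y=9), (x=0, y=10)
  Distance 5: (x=2, y=3), (x=3, y=4), (x=3, y=8), (x=2, y=9), (x=1, y=10), (x=0, y=11)  <- goal reached here
One shortest path (5 moves): (x=0, y=6) -> (x=0, y=7) -> (x=0, y=8) -> (x=0, y=9) -> (x=0, y=10) -> (x=0, y=11)

Answer: Shortest path length: 5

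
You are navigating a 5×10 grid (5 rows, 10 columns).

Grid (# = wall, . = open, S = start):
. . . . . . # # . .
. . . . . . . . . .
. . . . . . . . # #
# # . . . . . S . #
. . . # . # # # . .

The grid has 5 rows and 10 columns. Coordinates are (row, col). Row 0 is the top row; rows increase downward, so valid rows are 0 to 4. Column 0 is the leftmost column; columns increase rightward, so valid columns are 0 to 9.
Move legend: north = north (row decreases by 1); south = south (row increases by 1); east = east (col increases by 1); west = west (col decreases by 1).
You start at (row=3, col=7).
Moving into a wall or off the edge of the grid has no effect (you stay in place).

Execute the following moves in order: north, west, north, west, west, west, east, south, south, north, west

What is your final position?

Start: (row=3, col=7)
  north (north): (row=3, col=7) -> (row=2, col=7)
  west (west): (row=2, col=7) -> (row=2, col=6)
  north (north): (row=2, col=6) -> (row=1, col=6)
  west (west): (row=1, col=6) -> (row=1, col=5)
  west (west): (row=1, col=5) -> (row=1, col=4)
  west (west): (row=1, col=4) -> (row=1, col=3)
  east (east): (row=1, col=3) -> (row=1, col=4)
  south (south): (row=1, col=4) -> (row=2, col=4)
  south (south): (row=2, col=4) -> (row=3, col=4)
  north (north): (row=3, col=4) -> (row=2, col=4)
  west (west): (row=2, col=4) -> (row=2, col=3)
Final: (row=2, col=3)

Answer: Final position: (row=2, col=3)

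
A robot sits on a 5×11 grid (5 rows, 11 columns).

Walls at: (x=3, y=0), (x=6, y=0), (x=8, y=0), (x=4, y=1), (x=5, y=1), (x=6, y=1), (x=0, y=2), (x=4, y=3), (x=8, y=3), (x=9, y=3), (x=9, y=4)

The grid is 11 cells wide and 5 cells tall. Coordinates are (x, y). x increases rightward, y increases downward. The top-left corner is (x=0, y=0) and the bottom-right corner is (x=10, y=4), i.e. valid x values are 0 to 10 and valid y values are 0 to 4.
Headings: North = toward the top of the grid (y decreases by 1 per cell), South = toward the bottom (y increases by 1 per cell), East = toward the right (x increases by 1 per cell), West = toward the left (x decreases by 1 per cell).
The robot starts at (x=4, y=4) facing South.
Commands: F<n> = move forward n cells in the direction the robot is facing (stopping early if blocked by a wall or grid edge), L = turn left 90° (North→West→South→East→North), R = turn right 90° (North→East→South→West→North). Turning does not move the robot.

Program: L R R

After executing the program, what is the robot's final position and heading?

Start: (x=4, y=4), facing South
  L: turn left, now facing East
  R: turn right, now facing South
  R: turn right, now facing West
Final: (x=4, y=4), facing West

Answer: Final position: (x=4, y=4), facing West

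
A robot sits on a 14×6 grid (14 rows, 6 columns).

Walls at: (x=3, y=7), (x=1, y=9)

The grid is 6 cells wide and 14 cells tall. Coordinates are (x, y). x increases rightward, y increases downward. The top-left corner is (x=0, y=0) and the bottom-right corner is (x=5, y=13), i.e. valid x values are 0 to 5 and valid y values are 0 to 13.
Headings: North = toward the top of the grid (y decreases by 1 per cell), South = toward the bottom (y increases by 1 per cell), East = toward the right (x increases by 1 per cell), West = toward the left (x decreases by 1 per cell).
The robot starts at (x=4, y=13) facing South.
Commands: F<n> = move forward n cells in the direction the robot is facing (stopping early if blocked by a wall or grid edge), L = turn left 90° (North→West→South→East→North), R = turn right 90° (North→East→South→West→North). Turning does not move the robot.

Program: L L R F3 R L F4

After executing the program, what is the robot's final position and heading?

Answer: Final position: (x=5, y=13), facing East

Derivation:
Start: (x=4, y=13), facing South
  L: turn left, now facing East
  L: turn left, now facing North
  R: turn right, now facing East
  F3: move forward 1/3 (blocked), now at (x=5, y=13)
  R: turn right, now facing South
  L: turn left, now facing East
  F4: move forward 0/4 (blocked), now at (x=5, y=13)
Final: (x=5, y=13), facing East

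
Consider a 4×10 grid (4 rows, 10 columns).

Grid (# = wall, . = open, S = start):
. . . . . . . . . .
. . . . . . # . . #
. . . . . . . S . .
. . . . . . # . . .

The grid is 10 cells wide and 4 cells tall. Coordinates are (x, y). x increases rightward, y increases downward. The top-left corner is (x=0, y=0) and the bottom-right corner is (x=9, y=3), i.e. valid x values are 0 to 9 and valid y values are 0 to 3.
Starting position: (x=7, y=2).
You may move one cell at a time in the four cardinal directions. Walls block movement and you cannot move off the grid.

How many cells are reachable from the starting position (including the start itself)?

BFS flood-fill from (x=7, y=2):
  Distance 0: (x=7, y=2)
  Distance 1: (x=7, y=1), (x=6, y=2), (x=8, y=2), (x=7, y=3)
  Distance 2: (x=7, y=0), (x=8, y=1), (x=5, y=2), (x=9, y=2), (x=8, y=3)
  Distance 3: (x=6, y=0), (x=8, y=0), (x=5, y=1), (x=4, y=2), (x=5, y=3), (x=9, y=3)
  Distance 4: (x=5, y=0), (x=9, y=0), (x=4, y=1), (x=3, y=2), (x=4, y=3)
  Distance 5: (x=4, y=0), (x=3, y=1), (x=2, y=2), (x=3, y=3)
  Distance 6: (x=3, y=0), (x=2, y=1), (x=1, y=2), (x=2, y=3)
  Distance 7: (x=2, y=0), (x=1, y=1), (x=0, y=2), (x=1, y=3)
  Distance 8: (x=1, y=0), (x=0, y=1), (x=0, y=3)
  Distance 9: (x=0, y=0)
Total reachable: 37 (grid has 37 open cells total)

Answer: Reachable cells: 37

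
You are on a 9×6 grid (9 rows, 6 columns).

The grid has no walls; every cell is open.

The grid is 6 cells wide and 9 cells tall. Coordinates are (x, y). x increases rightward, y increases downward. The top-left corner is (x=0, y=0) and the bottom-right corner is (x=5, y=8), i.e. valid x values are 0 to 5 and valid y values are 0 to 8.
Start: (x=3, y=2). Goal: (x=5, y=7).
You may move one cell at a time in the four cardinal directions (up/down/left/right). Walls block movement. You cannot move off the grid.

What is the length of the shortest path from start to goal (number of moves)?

BFS from (x=3, y=2) until reaching (x=5, y=7):
  Distance 0: (x=3, y=2)
  Distance 1: (x=3, y=1), (x=2, y=2), (x=4, y=2), (x=3, y=3)
  Distance 2: (x=3, y=0), (x=2, y=1), (x=4, y=1), (x=1, y=2), (x=5, y=2), (x=2, y=3), (x=4, y=3), (x=3, y=4)
  Distance 3: (x=2, y=0), (x=4, y=0), (x=1, y=1), (x=5, y=1), (x=0, y=2), (x=1, y=3), (x=5, y=3), (x=2, y=4), (x=4, y=4), (x=3, y=5)
  Distance 4: (x=1, y=0), (x=5, y=0), (x=0, y=1), (x=0, y=3), (x=1, y=4), (x=5, y=4), (x=2, y=5), (x=4, y=5), (x=3, y=6)
  Distance 5: (x=0, y=0), (x=0, y=4), (x=1, y=5), (x=5, y=5), (x=2, y=6), (x=4, y=6), (x=3, y=7)
  Distance 6: (x=0, y=5), (x=1, y=6), (x=5, y=6), (x=2, y=7), (x=4, y=7), (x=3, y=8)
  Distance 7: (x=0, y=6), (x=1, y=7), (x=5, y=7), (x=2, y=8), (x=4, y=8)  <- goal reached here
One shortest path (7 moves): (x=3, y=2) -> (x=4, y=2) -> (x=5, y=2) -> (x=5, y=3) -> (x=5, y=4) -> (x=5, y=5) -> (x=5, y=6) -> (x=5, y=7)

Answer: Shortest path length: 7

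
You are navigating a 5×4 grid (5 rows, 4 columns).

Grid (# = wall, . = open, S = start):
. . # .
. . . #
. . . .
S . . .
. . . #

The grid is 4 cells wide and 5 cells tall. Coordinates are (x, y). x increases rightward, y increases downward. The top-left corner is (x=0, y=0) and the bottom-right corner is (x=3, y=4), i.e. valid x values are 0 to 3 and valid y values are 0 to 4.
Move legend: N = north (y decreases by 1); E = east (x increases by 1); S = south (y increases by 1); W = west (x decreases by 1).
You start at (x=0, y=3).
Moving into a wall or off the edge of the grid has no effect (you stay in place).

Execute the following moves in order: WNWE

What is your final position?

Start: (x=0, y=3)
  W (west): blocked, stay at (x=0, y=3)
  N (north): (x=0, y=3) -> (x=0, y=2)
  W (west): blocked, stay at (x=0, y=2)
  E (east): (x=0, y=2) -> (x=1, y=2)
Final: (x=1, y=2)

Answer: Final position: (x=1, y=2)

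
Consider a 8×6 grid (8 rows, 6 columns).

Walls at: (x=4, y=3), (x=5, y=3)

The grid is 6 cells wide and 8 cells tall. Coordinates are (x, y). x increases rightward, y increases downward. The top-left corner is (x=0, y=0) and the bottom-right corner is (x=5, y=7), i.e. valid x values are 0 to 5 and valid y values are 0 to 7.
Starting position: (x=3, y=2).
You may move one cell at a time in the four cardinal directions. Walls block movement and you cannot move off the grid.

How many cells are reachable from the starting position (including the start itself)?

Answer: Reachable cells: 46

Derivation:
BFS flood-fill from (x=3, y=2):
  Distance 0: (x=3, y=2)
  Distance 1: (x=3, y=1), (x=2, y=2), (x=4, y=2), (x=3, y=3)
  Distance 2: (x=3, y=0), (x=2, y=1), (x=4, y=1), (x=1, y=2), (x=5, y=2), (x=2, y=3), (x=3, y=4)
  Distance 3: (x=2, y=0), (x=4, y=0), (x=1, y=1), (x=5, y=1), (x=0, y=2), (x=1, y=3), (x=2, y=4), (x=4, y=4), (x=3, y=5)
  Distance 4: (x=1, y=0), (x=5, y=0), (x=0, y=1), (x=0, y=3), (x=1, y=4), (x=5, y=4), (x=2, y=5), (x=4, y=5), (x=3, y=6)
  Distance 5: (x=0, y=0), (x=0, y=4), (x=1, y=5), (x=5, y=5), (x=2, y=6), (x=4, y=6), (x=3, y=7)
  Distance 6: (x=0, y=5), (x=1, y=6), (x=5, y=6), (x=2, y=7), (x=4, y=7)
  Distance 7: (x=0, y=6), (x=1, y=7), (x=5, y=7)
  Distance 8: (x=0, y=7)
Total reachable: 46 (grid has 46 open cells total)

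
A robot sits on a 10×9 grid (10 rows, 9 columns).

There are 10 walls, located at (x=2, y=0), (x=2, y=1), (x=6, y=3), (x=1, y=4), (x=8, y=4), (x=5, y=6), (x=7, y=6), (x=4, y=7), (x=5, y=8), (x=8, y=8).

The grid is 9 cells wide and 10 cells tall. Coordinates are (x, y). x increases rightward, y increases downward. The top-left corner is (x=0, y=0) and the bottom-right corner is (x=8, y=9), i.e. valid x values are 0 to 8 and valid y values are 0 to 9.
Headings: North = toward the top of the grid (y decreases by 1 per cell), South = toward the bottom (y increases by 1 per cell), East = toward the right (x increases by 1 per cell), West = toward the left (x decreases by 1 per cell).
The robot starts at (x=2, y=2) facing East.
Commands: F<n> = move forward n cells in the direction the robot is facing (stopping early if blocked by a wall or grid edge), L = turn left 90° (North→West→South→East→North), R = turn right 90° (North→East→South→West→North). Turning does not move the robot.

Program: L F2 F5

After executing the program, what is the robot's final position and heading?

Start: (x=2, y=2), facing East
  L: turn left, now facing North
  F2: move forward 0/2 (blocked), now at (x=2, y=2)
  F5: move forward 0/5 (blocked), now at (x=2, y=2)
Final: (x=2, y=2), facing North

Answer: Final position: (x=2, y=2), facing North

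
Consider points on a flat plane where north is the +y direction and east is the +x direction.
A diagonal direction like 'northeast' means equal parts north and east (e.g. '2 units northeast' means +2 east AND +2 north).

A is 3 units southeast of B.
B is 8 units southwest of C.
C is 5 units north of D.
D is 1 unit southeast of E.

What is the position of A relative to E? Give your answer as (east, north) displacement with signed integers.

Answer: A is at (east=-4, north=-7) relative to E.

Derivation:
Place E at the origin (east=0, north=0).
  D is 1 unit southeast of E: delta (east=+1, north=-1); D at (east=1, north=-1).
  C is 5 units north of D: delta (east=+0, north=+5); C at (east=1, north=4).
  B is 8 units southwest of C: delta (east=-8, north=-8); B at (east=-7, north=-4).
  A is 3 units southeast of B: delta (east=+3, north=-3); A at (east=-4, north=-7).
Therefore A relative to E: (east=-4, north=-7).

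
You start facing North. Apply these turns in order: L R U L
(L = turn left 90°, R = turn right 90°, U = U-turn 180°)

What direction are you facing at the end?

Start: North
  L (left (90° counter-clockwise)) -> West
  R (right (90° clockwise)) -> North
  U (U-turn (180°)) -> South
  L (left (90° counter-clockwise)) -> East
Final: East

Answer: Final heading: East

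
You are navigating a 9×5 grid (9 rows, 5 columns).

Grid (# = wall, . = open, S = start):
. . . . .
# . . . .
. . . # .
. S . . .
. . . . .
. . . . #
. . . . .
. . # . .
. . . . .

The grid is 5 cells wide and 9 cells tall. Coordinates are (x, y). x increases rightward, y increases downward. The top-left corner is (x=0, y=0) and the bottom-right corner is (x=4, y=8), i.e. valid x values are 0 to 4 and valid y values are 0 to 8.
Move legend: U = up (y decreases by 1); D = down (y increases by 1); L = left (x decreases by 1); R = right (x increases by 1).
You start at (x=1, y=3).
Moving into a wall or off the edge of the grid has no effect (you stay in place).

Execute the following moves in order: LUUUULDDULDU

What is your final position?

Answer: Final position: (x=0, y=3)

Derivation:
Start: (x=1, y=3)
  L (left): (x=1, y=3) -> (x=0, y=3)
  U (up): (x=0, y=3) -> (x=0, y=2)
  [×3]U (up): blocked, stay at (x=0, y=2)
  L (left): blocked, stay at (x=0, y=2)
  D (down): (x=0, y=2) -> (x=0, y=3)
  D (down): (x=0, y=3) -> (x=0, y=4)
  U (up): (x=0, y=4) -> (x=0, y=3)
  L (left): blocked, stay at (x=0, y=3)
  D (down): (x=0, y=3) -> (x=0, y=4)
  U (up): (x=0, y=4) -> (x=0, y=3)
Final: (x=0, y=3)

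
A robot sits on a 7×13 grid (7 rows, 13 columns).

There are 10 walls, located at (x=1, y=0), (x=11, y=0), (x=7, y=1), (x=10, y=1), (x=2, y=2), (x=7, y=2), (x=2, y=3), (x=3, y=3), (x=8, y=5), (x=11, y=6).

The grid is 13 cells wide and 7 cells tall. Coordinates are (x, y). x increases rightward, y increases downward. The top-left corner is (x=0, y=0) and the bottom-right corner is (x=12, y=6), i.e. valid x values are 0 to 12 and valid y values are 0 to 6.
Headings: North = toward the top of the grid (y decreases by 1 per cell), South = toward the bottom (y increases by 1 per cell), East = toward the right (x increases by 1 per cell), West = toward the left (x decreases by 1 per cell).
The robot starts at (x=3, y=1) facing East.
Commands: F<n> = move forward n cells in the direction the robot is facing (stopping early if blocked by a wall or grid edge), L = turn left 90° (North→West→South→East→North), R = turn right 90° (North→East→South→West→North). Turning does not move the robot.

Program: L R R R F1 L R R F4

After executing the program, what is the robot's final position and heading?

Start: (x=3, y=1), facing East
  L: turn left, now facing North
  R: turn right, now facing East
  R: turn right, now facing South
  R: turn right, now facing West
  F1: move forward 1, now at (x=2, y=1)
  L: turn left, now facing South
  R: turn right, now facing West
  R: turn right, now facing North
  F4: move forward 1/4 (blocked), now at (x=2, y=0)
Final: (x=2, y=0), facing North

Answer: Final position: (x=2, y=0), facing North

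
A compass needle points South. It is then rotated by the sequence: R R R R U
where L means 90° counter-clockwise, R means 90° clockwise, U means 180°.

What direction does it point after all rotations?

Answer: Final heading: North

Derivation:
Start: South
  R (right (90° clockwise)) -> West
  R (right (90° clockwise)) -> North
  R (right (90° clockwise)) -> East
  R (right (90° clockwise)) -> South
  U (U-turn (180°)) -> North
Final: North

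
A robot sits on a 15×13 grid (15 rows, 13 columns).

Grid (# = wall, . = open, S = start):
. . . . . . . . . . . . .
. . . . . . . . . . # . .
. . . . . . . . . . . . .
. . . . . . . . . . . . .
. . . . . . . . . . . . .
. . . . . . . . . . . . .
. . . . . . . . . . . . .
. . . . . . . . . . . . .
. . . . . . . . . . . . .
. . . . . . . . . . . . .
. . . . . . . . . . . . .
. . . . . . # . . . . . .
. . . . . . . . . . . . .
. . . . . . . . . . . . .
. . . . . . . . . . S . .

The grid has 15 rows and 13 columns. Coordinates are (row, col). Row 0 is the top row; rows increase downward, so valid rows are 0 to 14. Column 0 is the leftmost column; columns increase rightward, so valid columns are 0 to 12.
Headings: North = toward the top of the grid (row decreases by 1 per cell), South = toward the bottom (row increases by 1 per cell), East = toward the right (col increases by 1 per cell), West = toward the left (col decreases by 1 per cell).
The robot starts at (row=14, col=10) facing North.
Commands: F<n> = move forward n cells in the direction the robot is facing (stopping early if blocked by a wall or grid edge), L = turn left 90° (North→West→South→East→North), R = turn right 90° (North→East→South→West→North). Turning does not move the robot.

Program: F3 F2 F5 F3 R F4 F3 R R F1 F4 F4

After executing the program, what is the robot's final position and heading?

Answer: Final position: (row=2, col=3), facing West

Derivation:
Start: (row=14, col=10), facing North
  F3: move forward 3, now at (row=11, col=10)
  F2: move forward 2, now at (row=9, col=10)
  F5: move forward 5, now at (row=4, col=10)
  F3: move forward 2/3 (blocked), now at (row=2, col=10)
  R: turn right, now facing East
  F4: move forward 2/4 (blocked), now at (row=2, col=12)
  F3: move forward 0/3 (blocked), now at (row=2, col=12)
  R: turn right, now facing South
  R: turn right, now facing West
  F1: move forward 1, now at (row=2, col=11)
  F4: move forward 4, now at (row=2, col=7)
  F4: move forward 4, now at (row=2, col=3)
Final: (row=2, col=3), facing West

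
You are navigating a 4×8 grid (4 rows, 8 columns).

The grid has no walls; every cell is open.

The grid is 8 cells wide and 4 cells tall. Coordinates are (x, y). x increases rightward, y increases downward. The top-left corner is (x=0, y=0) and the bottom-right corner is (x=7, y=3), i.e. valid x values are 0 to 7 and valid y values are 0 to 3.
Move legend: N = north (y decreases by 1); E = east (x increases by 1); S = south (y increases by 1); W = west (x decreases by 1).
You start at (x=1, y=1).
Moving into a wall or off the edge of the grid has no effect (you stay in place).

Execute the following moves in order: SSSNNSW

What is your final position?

Answer: Final position: (x=0, y=2)

Derivation:
Start: (x=1, y=1)
  S (south): (x=1, y=1) -> (x=1, y=2)
  S (south): (x=1, y=2) -> (x=1, y=3)
  S (south): blocked, stay at (x=1, y=3)
  N (north): (x=1, y=3) -> (x=1, y=2)
  N (north): (x=1, y=2) -> (x=1, y=1)
  S (south): (x=1, y=1) -> (x=1, y=2)
  W (west): (x=1, y=2) -> (x=0, y=2)
Final: (x=0, y=2)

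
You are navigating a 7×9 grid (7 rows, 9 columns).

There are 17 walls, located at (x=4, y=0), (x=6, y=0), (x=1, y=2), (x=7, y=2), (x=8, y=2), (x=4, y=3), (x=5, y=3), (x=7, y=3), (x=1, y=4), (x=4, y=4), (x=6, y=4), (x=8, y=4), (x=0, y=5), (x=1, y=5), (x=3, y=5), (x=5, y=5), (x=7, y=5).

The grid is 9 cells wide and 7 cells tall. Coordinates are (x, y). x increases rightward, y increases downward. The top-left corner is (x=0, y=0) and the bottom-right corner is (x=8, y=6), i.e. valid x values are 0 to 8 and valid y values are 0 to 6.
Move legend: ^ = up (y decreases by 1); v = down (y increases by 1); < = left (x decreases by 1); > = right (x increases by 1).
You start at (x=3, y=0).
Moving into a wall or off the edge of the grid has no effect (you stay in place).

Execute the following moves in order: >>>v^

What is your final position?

Answer: Final position: (x=3, y=0)

Derivation:
Start: (x=3, y=0)
  [×3]> (right): blocked, stay at (x=3, y=0)
  v (down): (x=3, y=0) -> (x=3, y=1)
  ^ (up): (x=3, y=1) -> (x=3, y=0)
Final: (x=3, y=0)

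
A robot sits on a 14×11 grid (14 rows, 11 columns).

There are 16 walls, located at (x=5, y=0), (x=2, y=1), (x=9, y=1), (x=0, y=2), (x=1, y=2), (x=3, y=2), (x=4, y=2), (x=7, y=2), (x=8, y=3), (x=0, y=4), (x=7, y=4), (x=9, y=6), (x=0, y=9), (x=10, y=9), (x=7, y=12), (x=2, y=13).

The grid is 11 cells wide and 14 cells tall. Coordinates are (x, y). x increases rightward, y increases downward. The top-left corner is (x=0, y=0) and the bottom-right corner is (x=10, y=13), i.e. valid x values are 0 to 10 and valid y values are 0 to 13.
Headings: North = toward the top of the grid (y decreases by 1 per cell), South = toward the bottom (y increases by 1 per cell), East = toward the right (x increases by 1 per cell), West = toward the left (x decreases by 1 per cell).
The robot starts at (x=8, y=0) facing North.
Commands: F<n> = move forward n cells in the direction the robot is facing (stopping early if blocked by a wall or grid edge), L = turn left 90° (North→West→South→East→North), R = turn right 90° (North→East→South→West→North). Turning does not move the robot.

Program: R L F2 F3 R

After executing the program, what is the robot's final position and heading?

Answer: Final position: (x=8, y=0), facing East

Derivation:
Start: (x=8, y=0), facing North
  R: turn right, now facing East
  L: turn left, now facing North
  F2: move forward 0/2 (blocked), now at (x=8, y=0)
  F3: move forward 0/3 (blocked), now at (x=8, y=0)
  R: turn right, now facing East
Final: (x=8, y=0), facing East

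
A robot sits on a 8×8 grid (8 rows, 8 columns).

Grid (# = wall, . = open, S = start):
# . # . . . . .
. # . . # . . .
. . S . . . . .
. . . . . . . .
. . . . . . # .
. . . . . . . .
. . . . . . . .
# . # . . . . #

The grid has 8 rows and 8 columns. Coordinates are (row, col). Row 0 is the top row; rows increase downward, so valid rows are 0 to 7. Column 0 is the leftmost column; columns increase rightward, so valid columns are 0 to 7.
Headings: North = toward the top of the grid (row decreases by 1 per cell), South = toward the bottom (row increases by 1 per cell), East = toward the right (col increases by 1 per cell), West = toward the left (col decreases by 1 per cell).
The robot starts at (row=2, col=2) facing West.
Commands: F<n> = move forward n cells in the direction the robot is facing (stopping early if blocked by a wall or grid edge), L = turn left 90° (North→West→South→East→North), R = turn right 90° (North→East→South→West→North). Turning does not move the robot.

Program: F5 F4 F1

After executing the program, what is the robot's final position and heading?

Start: (row=2, col=2), facing West
  F5: move forward 2/5 (blocked), now at (row=2, col=0)
  F4: move forward 0/4 (blocked), now at (row=2, col=0)
  F1: move forward 0/1 (blocked), now at (row=2, col=0)
Final: (row=2, col=0), facing West

Answer: Final position: (row=2, col=0), facing West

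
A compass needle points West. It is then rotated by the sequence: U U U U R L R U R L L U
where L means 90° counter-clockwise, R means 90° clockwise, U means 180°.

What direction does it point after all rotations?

Answer: Final heading: West

Derivation:
Start: West
  U (U-turn (180°)) -> East
  U (U-turn (180°)) -> West
  U (U-turn (180°)) -> East
  U (U-turn (180°)) -> West
  R (right (90° clockwise)) -> North
  L (left (90° counter-clockwise)) -> West
  R (right (90° clockwise)) -> North
  U (U-turn (180°)) -> South
  R (right (90° clockwise)) -> West
  L (left (90° counter-clockwise)) -> South
  L (left (90° counter-clockwise)) -> East
  U (U-turn (180°)) -> West
Final: West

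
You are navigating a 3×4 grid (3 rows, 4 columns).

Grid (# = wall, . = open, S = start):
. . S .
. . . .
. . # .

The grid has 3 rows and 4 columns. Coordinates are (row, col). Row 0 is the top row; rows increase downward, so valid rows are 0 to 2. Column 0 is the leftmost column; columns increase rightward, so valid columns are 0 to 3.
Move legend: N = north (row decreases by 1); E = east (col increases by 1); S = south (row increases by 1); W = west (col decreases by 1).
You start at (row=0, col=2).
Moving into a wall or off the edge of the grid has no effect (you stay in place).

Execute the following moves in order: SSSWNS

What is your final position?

Start: (row=0, col=2)
  S (south): (row=0, col=2) -> (row=1, col=2)
  S (south): blocked, stay at (row=1, col=2)
  S (south): blocked, stay at (row=1, col=2)
  W (west): (row=1, col=2) -> (row=1, col=1)
  N (north): (row=1, col=1) -> (row=0, col=1)
  S (south): (row=0, col=1) -> (row=1, col=1)
Final: (row=1, col=1)

Answer: Final position: (row=1, col=1)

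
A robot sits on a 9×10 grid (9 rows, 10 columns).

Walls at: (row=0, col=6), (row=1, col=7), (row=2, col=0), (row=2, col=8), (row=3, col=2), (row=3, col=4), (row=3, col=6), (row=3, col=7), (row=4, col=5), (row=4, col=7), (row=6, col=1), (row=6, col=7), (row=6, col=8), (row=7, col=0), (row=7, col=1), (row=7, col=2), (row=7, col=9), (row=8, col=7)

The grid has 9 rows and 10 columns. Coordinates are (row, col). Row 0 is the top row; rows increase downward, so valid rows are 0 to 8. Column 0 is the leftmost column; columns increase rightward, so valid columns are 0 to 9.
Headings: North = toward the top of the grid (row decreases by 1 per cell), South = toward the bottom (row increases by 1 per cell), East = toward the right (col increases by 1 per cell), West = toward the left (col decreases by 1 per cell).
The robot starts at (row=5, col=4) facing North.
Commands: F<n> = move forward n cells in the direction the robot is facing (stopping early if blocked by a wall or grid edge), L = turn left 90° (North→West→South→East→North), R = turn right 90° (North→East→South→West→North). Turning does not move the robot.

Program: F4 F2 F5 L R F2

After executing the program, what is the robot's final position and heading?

Answer: Final position: (row=4, col=4), facing North

Derivation:
Start: (row=5, col=4), facing North
  F4: move forward 1/4 (blocked), now at (row=4, col=4)
  F2: move forward 0/2 (blocked), now at (row=4, col=4)
  F5: move forward 0/5 (blocked), now at (row=4, col=4)
  L: turn left, now facing West
  R: turn right, now facing North
  F2: move forward 0/2 (blocked), now at (row=4, col=4)
Final: (row=4, col=4), facing North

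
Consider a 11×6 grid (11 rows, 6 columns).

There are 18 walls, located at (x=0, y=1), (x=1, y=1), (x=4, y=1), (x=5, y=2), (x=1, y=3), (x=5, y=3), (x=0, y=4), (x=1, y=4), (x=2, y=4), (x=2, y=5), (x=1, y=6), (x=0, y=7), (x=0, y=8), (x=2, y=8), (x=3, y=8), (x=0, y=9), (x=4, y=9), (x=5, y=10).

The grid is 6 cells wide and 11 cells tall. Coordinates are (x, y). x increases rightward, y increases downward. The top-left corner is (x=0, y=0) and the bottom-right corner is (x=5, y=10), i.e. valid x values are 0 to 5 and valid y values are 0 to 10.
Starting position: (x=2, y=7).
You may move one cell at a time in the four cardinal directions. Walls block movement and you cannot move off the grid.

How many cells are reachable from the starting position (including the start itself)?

BFS flood-fill from (x=2, y=7):
  Distance 0: (x=2, y=7)
  Distance 1: (x=2, y=6), (x=1, y=7), (x=3, y=7)
  Distance 2: (x=3, y=6), (x=4, y=7), (x=1, y=8)
  Distance 3: (x=3, y=5), (x=4, y=6), (x=5, y=7), (x=4, y=8), (x=1, y=9)
  Distance 4: (x=3, y=4), (x=4, y=5), (x=5, y=6), (x=5, y=8), (x=2, y=9), (x=1, y=10)
  Distance 5: (x=3, y=3), (x=4, y=4), (x=5, y=5), (x=3, y=9), (x=5, y=9), (x=0, y=10), (x=2, y=10)
  Distance 6: (x=3, y=2), (x=2, y=3), (x=4, y=3), (x=5, y=4), (x=3, y=10)
  Distance 7: (x=3, y=1), (x=2, y=2), (x=4, y=2), (x=4, y=10)
  Distance 8: (x=3, y=0), (x=2, y=1), (x=1, y=2)
  Distance 9: (x=2, y=0), (x=4, y=0), (x=0, y=2)
  Distance 10: (x=1, y=0), (x=5, y=0), (x=0, y=3)
  Distance 11: (x=0, y=0), (x=5, y=1)
Total reachable: 45 (grid has 48 open cells total)

Answer: Reachable cells: 45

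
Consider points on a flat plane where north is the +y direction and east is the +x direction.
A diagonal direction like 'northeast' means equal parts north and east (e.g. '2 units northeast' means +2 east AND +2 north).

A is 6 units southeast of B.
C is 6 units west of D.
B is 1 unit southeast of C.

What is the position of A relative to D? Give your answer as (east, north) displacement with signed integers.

Place D at the origin (east=0, north=0).
  C is 6 units west of D: delta (east=-6, north=+0); C at (east=-6, north=0).
  B is 1 unit southeast of C: delta (east=+1, north=-1); B at (east=-5, north=-1).
  A is 6 units southeast of B: delta (east=+6, north=-6); A at (east=1, north=-7).
Therefore A relative to D: (east=1, north=-7).

Answer: A is at (east=1, north=-7) relative to D.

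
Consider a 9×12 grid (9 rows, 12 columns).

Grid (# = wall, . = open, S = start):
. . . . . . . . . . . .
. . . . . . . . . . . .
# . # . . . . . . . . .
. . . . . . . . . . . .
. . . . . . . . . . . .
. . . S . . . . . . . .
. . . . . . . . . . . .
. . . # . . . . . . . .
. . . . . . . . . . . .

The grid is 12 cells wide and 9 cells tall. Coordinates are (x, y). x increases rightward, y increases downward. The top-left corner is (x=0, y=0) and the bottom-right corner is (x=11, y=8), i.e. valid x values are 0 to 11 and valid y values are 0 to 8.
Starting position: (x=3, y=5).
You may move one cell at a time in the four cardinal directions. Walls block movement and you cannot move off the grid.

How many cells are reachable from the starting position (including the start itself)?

Answer: Reachable cells: 105

Derivation:
BFS flood-fill from (x=3, y=5):
  Distance 0: (x=3, y=5)
  Distance 1: (x=3, y=4), (x=2, y=5), (x=4, y=5), (x=3, y=6)
  Distance 2: (x=3, y=3), (x=2, y=4), (x=4, y=4), (x=1, y=5), (x=5, y=5), (x=2, y=6), (x=4, y=6)
  Distance 3: (x=3, y=2), (x=2, y=3), (x=4, y=3), (x=1, y=4), (x=5, y=4), (x=0, y=5), (x=6, y=5), (x=1, y=6), (x=5, y=6), (x=2, y=7), (x=4, y=7)
  Distance 4: (x=3, y=1), (x=4, y=2), (x=1, y=3), (x=5, y=3), (x=0, y=4), (x=6, y=4), (x=7, y=5), (x=0, y=6), (x=6, y=6), (x=1, y=7), (x=5, y=7), (x=2, y=8), (x=4, y=8)
  Distance 5: (x=3, y=0), (x=2, y=1), (x=4, y=1), (x=1, y=2), (x=5, y=2), (x=0, y=3), (x=6, y=3), (x=7, y=4), (x=8, y=5), (x=7, y=6), (x=0, y=7), (x=6, y=7), (x=1, y=8), (x=3, y=8), (x=5, y=8)
  Distance 6: (x=2, y=0), (x=4, y=0), (x=1, y=1), (x=5, y=1), (x=6, y=2), (x=7, y=3), (x=8, y=4), (x=9, y=5), (x=8, y=6), (x=7, y=7), (x=0, y=8), (x=6, y=8)
  Distance 7: (x=1, y=0), (x=5, y=0), (x=0, y=1), (x=6, y=1), (x=7, y=2), (x=8, y=3), (x=9, y=4), (x=10, y=5), (x=9, y=6), (x=8, y=7), (x=7, y=8)
  Distance 8: (x=0, y=0), (x=6, y=0), (x=7, y=1), (x=8, y=2), (x=9, y=3), (x=10, y=4), (x=11, y=5), (x=10, y=6), (x=9, y=7), (x=8, y=8)
  Distance 9: (x=7, y=0), (x=8, y=1), (x=9, y=2), (x=10, y=3), (x=11, y=4), (x=11, y=6), (x=10, y=7), (x=9, y=8)
  Distance 10: (x=8, y=0), (x=9, y=1), (x=10, y=2), (x=11, y=3), (x=11, y=7), (x=10, y=8)
  Distance 11: (x=9, y=0), (x=10, y=1), (x=11, y=2), (x=11, y=8)
  Distance 12: (x=10, y=0), (x=11, y=1)
  Distance 13: (x=11, y=0)
Total reachable: 105 (grid has 105 open cells total)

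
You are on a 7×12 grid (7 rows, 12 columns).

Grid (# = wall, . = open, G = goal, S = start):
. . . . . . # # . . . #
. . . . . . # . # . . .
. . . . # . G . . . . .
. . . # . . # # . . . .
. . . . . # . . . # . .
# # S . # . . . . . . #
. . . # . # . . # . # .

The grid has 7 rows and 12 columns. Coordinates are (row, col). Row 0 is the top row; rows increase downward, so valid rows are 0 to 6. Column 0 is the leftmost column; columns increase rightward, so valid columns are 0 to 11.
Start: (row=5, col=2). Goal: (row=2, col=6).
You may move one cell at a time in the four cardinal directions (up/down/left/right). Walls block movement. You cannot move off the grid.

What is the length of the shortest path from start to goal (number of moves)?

BFS from (row=5, col=2) until reaching (row=2, col=6):
  Distance 0: (row=5, col=2)
  Distance 1: (row=4, col=2), (row=5, col=3), (row=6, col=2)
  Distance 2: (row=3, col=2), (row=4, col=1), (row=4, col=3), (row=6, col=1)
  Distance 3: (row=2, col=2), (row=3, col=1), (row=4, col=0), (row=4, col=4), (row=6, col=0)
  Distance 4: (row=1, col=2), (row=2, col=1), (row=2, col=3), (row=3, col=0), (row=3, col=4)
  Distance 5: (row=0, col=2), (row=1, col=1), (row=1, col=3), (row=2, col=0), (row=3, col=5)
  Distance 6: (row=0, col=1), (row=0, col=3), (row=1, col=0), (row=1, col=4), (row=2, col=5)
  Distance 7: (row=0, col=0), (row=0, col=4), (row=1, col=5), (row=2, col=6)  <- goal reached here
One shortest path (7 moves): (row=5, col=2) -> (row=5, col=3) -> (row=4, col=3) -> (row=4, col=4) -> (row=3, col=4) -> (row=3, col=5) -> (row=2, col=5) -> (row=2, col=6)

Answer: Shortest path length: 7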